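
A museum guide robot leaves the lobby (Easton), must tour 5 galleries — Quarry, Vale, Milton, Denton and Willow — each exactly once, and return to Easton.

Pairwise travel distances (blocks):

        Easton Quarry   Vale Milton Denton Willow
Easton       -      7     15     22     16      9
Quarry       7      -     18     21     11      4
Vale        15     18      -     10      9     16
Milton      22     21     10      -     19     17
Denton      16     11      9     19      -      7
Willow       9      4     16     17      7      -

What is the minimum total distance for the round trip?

59 blocks — the shortest possible round trip.

With 5 stops there are 5!/2 = 60 distinct round trips (a route and its reverse cost the same).
Easton → Quarry → Vale → Milton → Denton → Willow → Easton: 7+18+10+19+7+9 = 70
Easton → Quarry → Vale → Milton → Willow → Denton → Easton: 7+18+10+17+7+16 = 75
Easton → Quarry → Vale → Denton → Milton → Willow → Easton: 7+18+9+19+17+9 = 79
Easton → Quarry → Vale → Denton → Willow → Milton → Easton: 7+18+9+7+17+22 = 80
Easton → Quarry → Vale → Willow → Milton → Denton → Easton: 7+18+16+17+19+16 = 93
Easton → Quarry → Vale → Willow → Denton → Milton → Easton: 7+18+16+7+19+22 = 89
Easton → Quarry → Milton → Vale → Denton → Willow → Easton: 7+21+10+9+7+9 = 63
Easton → Quarry → Milton → Vale → Willow → Denton → Easton: 7+21+10+16+7+16 = 77
Easton → Quarry → Milton → Denton → Vale → Willow → Easton: 7+21+19+9+16+9 = 81
Easton → Quarry → Milton → Denton → Willow → Vale → Easton: 7+21+19+7+16+15 = 85
Easton → Quarry → Milton → Willow → Vale → Denton → Easton: 7+21+17+16+9+16 = 86
Easton → Quarry → Milton → Willow → Denton → Vale → Easton: 7+21+17+7+9+15 = 76
Easton → Quarry → Denton → Vale → Milton → Willow → Easton: 7+11+9+10+17+9 = 63
Easton → Quarry → Denton → Vale → Willow → Milton → Easton: 7+11+9+16+17+22 = 82
… (46 more)
Easton → Quarry → Willow → Denton → Vale → Milton → Easton: 7+4+7+9+10+22 = 59  ← best
The minimum is 59.
One optimal route: Easton → Quarry → Willow → Denton → Vale → Milton → Easton (or its reverse).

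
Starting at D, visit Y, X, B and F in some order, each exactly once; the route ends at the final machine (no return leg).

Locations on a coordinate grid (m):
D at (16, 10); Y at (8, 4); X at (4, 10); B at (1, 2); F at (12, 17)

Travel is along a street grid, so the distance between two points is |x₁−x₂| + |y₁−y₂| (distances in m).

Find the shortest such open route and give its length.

There are 4! = 24 possible orderings.
D - Y - X - B - F: 14+10+11+26 = 61
D - Y - X - F - B: 14+10+15+26 = 65
D - Y - B - X - F: 14+9+11+15 = 49
D - Y - B - F - X: 14+9+26+15 = 64
D - Y - F - X - B: 14+17+15+11 = 57
D - Y - F - B - X: 14+17+26+11 = 68
D - X - Y - B - F: 12+10+9+26 = 57
D - X - Y - F - B: 12+10+17+26 = 65
D - X - B - Y - F: 12+11+9+17 = 49
D - X - B - F - Y: 12+11+26+17 = 66
D - X - F - Y - B: 12+15+17+9 = 53
D - X - F - B - Y: 12+15+26+9 = 62
D - B - Y - X - F: 23+9+10+15 = 57
D - B - Y - F - X: 23+9+17+15 = 64
… (10 more)
D - F - X - Y - B: 11+15+10+9 = 45  ← best
The minimum is 45.
One shortest path: D → F → X → Y → B.

45 m — the minimum one-way total.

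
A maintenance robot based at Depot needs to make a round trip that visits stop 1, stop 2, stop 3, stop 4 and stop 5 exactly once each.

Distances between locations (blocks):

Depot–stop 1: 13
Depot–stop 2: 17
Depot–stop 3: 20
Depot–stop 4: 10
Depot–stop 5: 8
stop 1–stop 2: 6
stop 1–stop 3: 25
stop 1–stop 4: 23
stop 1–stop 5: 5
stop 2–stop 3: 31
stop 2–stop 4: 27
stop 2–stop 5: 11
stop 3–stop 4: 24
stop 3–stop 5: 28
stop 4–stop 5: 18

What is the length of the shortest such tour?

With 5 stops there are 5!/2 = 60 distinct round trips (a route and its reverse cost the same).
Depot → stop 1 → stop 2 → stop 3 → stop 4 → stop 5 → Depot: 13+6+31+24+18+8 = 100
Depot → stop 1 → stop 2 → stop 3 → stop 5 → stop 4 → Depot: 13+6+31+28+18+10 = 106
Depot → stop 1 → stop 2 → stop 4 → stop 3 → stop 5 → Depot: 13+6+27+24+28+8 = 106
Depot → stop 1 → stop 2 → stop 4 → stop 5 → stop 3 → Depot: 13+6+27+18+28+20 = 112
Depot → stop 1 → stop 2 → stop 5 → stop 3 → stop 4 → Depot: 13+6+11+28+24+10 = 92
Depot → stop 1 → stop 2 → stop 5 → stop 4 → stop 3 → Depot: 13+6+11+18+24+20 = 92
Depot → stop 1 → stop 3 → stop 2 → stop 4 → stop 5 → Depot: 13+25+31+27+18+8 = 122
Depot → stop 1 → stop 3 → stop 2 → stop 5 → stop 4 → Depot: 13+25+31+11+18+10 = 108
Depot → stop 1 → stop 3 → stop 4 → stop 2 → stop 5 → Depot: 13+25+24+27+11+8 = 108
Depot → stop 1 → stop 3 → stop 4 → stop 5 → stop 2 → Depot: 13+25+24+18+11+17 = 108
Depot → stop 1 → stop 3 → stop 5 → stop 2 → stop 4 → Depot: 13+25+28+11+27+10 = 114
Depot → stop 1 → stop 3 → stop 5 → stop 4 → stop 2 → Depot: 13+25+28+18+27+17 = 128
Depot → stop 1 → stop 4 → stop 2 → stop 3 → stop 5 → Depot: 13+23+27+31+28+8 = 130
Depot → stop 1 → stop 4 → stop 2 → stop 5 → stop 3 → Depot: 13+23+27+11+28+20 = 122
… (46 more)
Depot → stop 4 → stop 3 → stop 1 → stop 2 → stop 5 → Depot: 10+24+25+6+11+8 = 84  ← best
The minimum is 84.
One optimal route: Depot → stop 4 → stop 3 → stop 1 → stop 2 → stop 5 → Depot (or its reverse).

Minimum total distance: 84 blocks.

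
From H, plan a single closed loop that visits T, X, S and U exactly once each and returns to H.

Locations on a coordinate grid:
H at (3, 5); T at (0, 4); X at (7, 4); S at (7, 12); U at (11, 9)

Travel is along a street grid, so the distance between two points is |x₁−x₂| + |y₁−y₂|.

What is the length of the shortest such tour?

Minimum total distance: 38.

There are 12 distinct closed tours to check (reversals are equivalent).
H→T→X→S→U→H: 4+7+8+7+12 = 38
H→T→X→U→S→H: 4+7+9+7+11 = 38
H→T→S→X→U→H: 4+15+8+9+12 = 48
H→T→S→U→X→H: 4+15+7+9+5 = 40
H→T→U→X→S→H: 4+16+9+8+11 = 48
H→T→U→S→X→H: 4+16+7+8+5 = 40
H→X→T→S→U→H: 5+7+15+7+12 = 46
H→X→T→U→S→H: 5+7+16+7+11 = 46
H→X→S→T→U→H: 5+8+15+16+12 = 56
H→X→U→T→S→H: 5+9+16+15+11 = 56
H→S→T→X→U→H: 11+15+7+9+12 = 54
H→S→X→T→U→H: 11+8+7+16+12 = 54
The minimum is 38.
One optimal route: H → T → X → S → U → H (or its reverse).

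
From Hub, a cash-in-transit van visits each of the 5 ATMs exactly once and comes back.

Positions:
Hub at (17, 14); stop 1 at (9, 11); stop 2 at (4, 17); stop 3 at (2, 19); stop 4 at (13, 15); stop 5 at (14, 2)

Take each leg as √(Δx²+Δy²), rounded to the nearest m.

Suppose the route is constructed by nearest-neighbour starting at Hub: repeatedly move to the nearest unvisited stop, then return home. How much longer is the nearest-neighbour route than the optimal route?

From Hub: stop 4=4, stop 1=9, stop 5=12, stop 2=13, stop 3=16 → choose stop 4 (4).
From stop 4: stop 1=6, stop 2=9, stop 3=12, stop 5=13 → choose stop 1 (6).
From stop 1: stop 2=8, stop 5=10, stop 3=11 → choose stop 2 (8).
From stop 2: stop 3=3, stop 5=18 → choose stop 3 (3).
From stop 3: stop 5=21 → choose stop 5 (21).
NN route Hub → stop 4 → stop 1 → stop 2 → stop 3 → stop 5 → Hub costs 54.
Optimal: Hub → stop 4 → stop 2 → stop 3 → stop 1 → stop 5 → Hub costs 49 (by enumerating all 60 distinct tours).
Excess = 54 − 49 = 5.

The nearest-neighbour route is 5 m longer than optimal.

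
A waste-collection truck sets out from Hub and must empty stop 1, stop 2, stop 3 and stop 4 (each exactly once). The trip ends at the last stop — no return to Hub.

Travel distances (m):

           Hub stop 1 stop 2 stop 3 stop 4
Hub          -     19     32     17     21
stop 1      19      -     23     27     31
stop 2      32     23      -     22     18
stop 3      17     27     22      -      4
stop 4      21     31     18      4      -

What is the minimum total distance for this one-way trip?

There are 4! = 24 possible orderings.
Hub → stop 1 → stop 2 → stop 3 → stop 4: 19+23+22+4 = 68
Hub → stop 1 → stop 2 → stop 4 → stop 3: 19+23+18+4 = 64
Hub → stop 1 → stop 3 → stop 2 → stop 4: 19+27+22+18 = 86
Hub → stop 1 → stop 3 → stop 4 → stop 2: 19+27+4+18 = 68
Hub → stop 1 → stop 4 → stop 2 → stop 3: 19+31+18+22 = 90
Hub → stop 1 → stop 4 → stop 3 → stop 2: 19+31+4+22 = 76
Hub → stop 2 → stop 1 → stop 3 → stop 4: 32+23+27+4 = 86
Hub → stop 2 → stop 1 → stop 4 → stop 3: 32+23+31+4 = 90
Hub → stop 2 → stop 3 → stop 1 → stop 4: 32+22+27+31 = 112
Hub → stop 2 → stop 3 → stop 4 → stop 1: 32+22+4+31 = 89
Hub → stop 2 → stop 4 → stop 1 → stop 3: 32+18+31+27 = 108
Hub → stop 2 → stop 4 → stop 3 → stop 1: 32+18+4+27 = 81
Hub → stop 3 → stop 1 → stop 2 → stop 4: 17+27+23+18 = 85
Hub → stop 3 → stop 1 → stop 4 → stop 2: 17+27+31+18 = 93
… (10 more)
Hub → stop 3 → stop 4 → stop 2 → stop 1: 17+4+18+23 = 62  ← best
The minimum is 62.
One shortest path: Hub → stop 3 → stop 4 → stop 2 → stop 1.

Shortest open route: 62 m.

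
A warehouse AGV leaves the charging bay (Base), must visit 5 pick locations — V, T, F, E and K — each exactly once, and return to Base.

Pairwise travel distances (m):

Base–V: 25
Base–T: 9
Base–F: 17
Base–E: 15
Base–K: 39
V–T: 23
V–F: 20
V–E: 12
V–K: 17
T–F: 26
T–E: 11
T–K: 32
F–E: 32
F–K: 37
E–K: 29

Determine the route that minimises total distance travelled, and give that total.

There are 60 distinct closed tours to check (reversals are equivalent).
Base-V-T-F-E-K-Base: 25+23+26+32+29+39 = 174
Base-V-T-F-K-E-Base: 25+23+26+37+29+15 = 155
Base-V-T-E-F-K-Base: 25+23+11+32+37+39 = 167
Base-V-T-E-K-F-Base: 25+23+11+29+37+17 = 142
Base-V-T-K-F-E-Base: 25+23+32+37+32+15 = 164
Base-V-T-K-E-F-Base: 25+23+32+29+32+17 = 158
Base-V-F-T-E-K-Base: 25+20+26+11+29+39 = 150
Base-V-F-T-K-E-Base: 25+20+26+32+29+15 = 147
Base-V-F-E-T-K-Base: 25+20+32+11+32+39 = 159
Base-V-F-E-K-T-Base: 25+20+32+29+32+9 = 147
Base-V-F-K-T-E-Base: 25+20+37+32+11+15 = 140
Base-V-F-K-E-T-Base: 25+20+37+29+11+9 = 131
Base-V-E-T-F-K-Base: 25+12+11+26+37+39 = 150
Base-V-E-T-K-F-Base: 25+12+11+32+37+17 = 134
… (46 more)
Base-T-E-V-K-F-Base: 9+11+12+17+37+17 = 103  ← best
The minimum is 103.
One optimal route: Base → T → E → V → K → F → Base (or its reverse).

Shortest round trip = 103 m.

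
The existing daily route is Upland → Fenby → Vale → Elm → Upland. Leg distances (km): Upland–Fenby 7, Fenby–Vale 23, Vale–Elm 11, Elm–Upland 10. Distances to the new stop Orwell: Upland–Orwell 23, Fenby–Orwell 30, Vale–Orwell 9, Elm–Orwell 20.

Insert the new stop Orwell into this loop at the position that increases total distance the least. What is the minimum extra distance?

Minimum extra distance: 16 km, inserting Orwell between Fenby and Vale.

Insertion cost between consecutive stops i–j is d(i,Orwell) + d(Orwell,j) − d(i,j):
  between Upland and Fenby: 23 + 30 − 7 = 46
  between Fenby and Vale: 30 + 9 − 23 = 16
  between Vale and Elm: 9 + 20 − 11 = 18
  between Elm and Upland: 20 + 23 − 10 = 33
Cheapest insertion is between Fenby and Vale, adding 16.
New total = 51 + 16 = 67.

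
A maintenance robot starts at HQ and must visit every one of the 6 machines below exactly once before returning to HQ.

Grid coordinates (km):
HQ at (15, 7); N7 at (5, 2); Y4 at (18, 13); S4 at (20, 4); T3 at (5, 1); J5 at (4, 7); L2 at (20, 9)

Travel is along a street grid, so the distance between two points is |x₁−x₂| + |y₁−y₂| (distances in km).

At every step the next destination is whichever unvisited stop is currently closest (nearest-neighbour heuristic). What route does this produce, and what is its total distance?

66 km along HQ → L2 → S4 → Y4 → J5 → N7 → T3 → HQ.

At HQ the remaining stops are L2 7, S4 8, Y4 9, J5 11, N7 15, T3 16; go to L2.
At L2 the remaining stops are S4 5, Y4 6, J5 18, N7 22, T3 23; go to S4.
At S4 the remaining stops are Y4 11, N7 17, T3 18, J5 19; go to Y4.
At Y4 the remaining stops are J5 20, N7 24, T3 25; go to J5.
At J5 the remaining stops are N7 6, T3 7; go to N7.
At N7 the remaining stops are T3 1; go to T3.
Return T3→HQ: 16.
Total = 7 + 5 + 11 + 20 + 6 + 1 + 16 = 66.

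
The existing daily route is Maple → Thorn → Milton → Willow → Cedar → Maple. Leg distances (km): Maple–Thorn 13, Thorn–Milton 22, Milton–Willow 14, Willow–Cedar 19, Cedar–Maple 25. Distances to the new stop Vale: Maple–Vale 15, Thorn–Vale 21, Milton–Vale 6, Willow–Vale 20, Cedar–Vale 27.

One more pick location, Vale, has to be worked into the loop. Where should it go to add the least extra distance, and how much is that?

+5 km — insert Vale between Thorn and Milton.

Insertion cost between consecutive stops i–j is d(i,Vale) + d(Vale,j) − d(i,j):
  between Maple and Thorn: 15 + 21 − 13 = 23
  between Thorn and Milton: 21 + 6 − 22 = 5
  between Milton and Willow: 6 + 20 − 14 = 12
  between Willow and Cedar: 20 + 27 − 19 = 28
  between Cedar and Maple: 27 + 15 − 25 = 17
Cheapest insertion is between Thorn and Milton, adding 5.
New total = 93 + 5 = 98.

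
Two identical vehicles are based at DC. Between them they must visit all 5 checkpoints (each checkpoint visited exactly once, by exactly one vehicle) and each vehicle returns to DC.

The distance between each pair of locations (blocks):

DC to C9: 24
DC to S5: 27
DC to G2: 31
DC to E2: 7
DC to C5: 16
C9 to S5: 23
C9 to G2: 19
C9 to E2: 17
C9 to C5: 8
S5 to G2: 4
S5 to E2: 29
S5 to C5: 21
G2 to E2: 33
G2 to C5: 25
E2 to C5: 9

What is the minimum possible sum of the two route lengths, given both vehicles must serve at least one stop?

There are 2^4 − 1 = 15 ways to divide the 5 stops into two non-empty groups. For each, the best each vehicle can do is its own shortest tour through its group:
  {C9} + {S5, G2, E2, C5}: 48 + 72 = 120
  {S5} + {C9, G2, E2, C5}: 54 + 74 = 128
  {C9, S5} + {G2, E2, C5}: 74 + 72 = 146
  {G2} + {C9, S5, E2, C5}: 62 + 74 = 136
  {C9, G2} + {S5, E2, C5}: 74 + 64 = 138
  {S5, G2} + {C9, E2, C5}: 62 + 48 = 110
  … (15 splits in total)
  {E2} + {C9, S5, G2, C5}: 14 + 74 = 88  ← best
Best: vehicle 1 DC → E2 → DC = 14; vehicle 2 DC → S5 → G2 → C9 → C5 → DC = 74; combined 88.

88 blocks — the smallest possible combined total.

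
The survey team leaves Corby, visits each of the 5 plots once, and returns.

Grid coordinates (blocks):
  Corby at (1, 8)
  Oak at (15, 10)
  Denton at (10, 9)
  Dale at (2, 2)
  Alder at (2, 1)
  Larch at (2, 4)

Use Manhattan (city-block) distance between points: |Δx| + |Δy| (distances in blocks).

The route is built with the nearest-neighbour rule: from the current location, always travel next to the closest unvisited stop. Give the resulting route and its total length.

46 blocks along Corby → Larch → Dale → Alder → Denton → Oak → Corby.

From Corby: distances to unvisited — Larch=5, Dale=7, Alder=8, Denton=10, Oak=16. Nearest is Larch (5).
From Larch: distances to unvisited — Dale=2, Alder=3, Denton=13, Oak=19. Nearest is Dale (2).
From Dale: distances to unvisited — Alder=1, Denton=15, Oak=21. Nearest is Alder (1).
From Alder: distances to unvisited — Denton=16, Oak=22. Nearest is Denton (16).
From Denton: distances to unvisited — Oak=6. Nearest is Oak (6).
Return Oak→Corby: 16.
Total = 5 + 2 + 1 + 16 + 6 + 16 = 46.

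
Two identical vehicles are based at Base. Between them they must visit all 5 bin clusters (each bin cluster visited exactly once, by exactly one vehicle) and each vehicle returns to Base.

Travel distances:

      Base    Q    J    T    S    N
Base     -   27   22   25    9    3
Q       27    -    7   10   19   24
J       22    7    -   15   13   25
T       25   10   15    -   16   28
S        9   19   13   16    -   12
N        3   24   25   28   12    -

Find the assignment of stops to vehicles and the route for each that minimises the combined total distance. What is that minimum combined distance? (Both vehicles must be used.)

There are 2^4 − 1 = 15 ways to divide the 5 stops into two non-empty groups. For each, the best each vehicle can do is its own shortest tour through its group:
  {Q} + {J, T, S, N}: 54 + 68 = 122
  {J} + {Q, T, S, N}: 44 + 62 = 106
  {Q, J} + {T, S, N}: 56 + 56 = 112
  {T} + {Q, J, S, N}: 50 + 56 = 106
  {Q, T} + {J, S, N}: 62 + 50 = 112
  {J, T} + {Q, S, N}: 62 + 55 = 117
  … (15 splits in total)
  {Q, J, T, S} + {N}: 64 + 6 = 70  ← best
Best: vehicle 1 Base → J → Q → T → S → Base = 64; vehicle 2 Base → N → Base = 6; combined 70.

Minimum combined distance: 70.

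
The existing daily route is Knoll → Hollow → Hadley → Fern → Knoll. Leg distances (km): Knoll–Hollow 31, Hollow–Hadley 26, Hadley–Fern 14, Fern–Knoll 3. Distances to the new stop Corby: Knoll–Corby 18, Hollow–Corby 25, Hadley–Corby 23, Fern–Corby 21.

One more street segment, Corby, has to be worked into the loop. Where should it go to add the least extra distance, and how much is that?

Minimum extra distance: 12 km, inserting Corby between Knoll and Hollow.

Insertion cost between consecutive stops i–j is d(i,Corby) + d(Corby,j) − d(i,j):
  between Knoll and Hollow: 18 + 25 − 31 = 12
  between Hollow and Hadley: 25 + 23 − 26 = 22
  between Hadley and Fern: 23 + 21 − 14 = 30
  between Fern and Knoll: 21 + 18 − 3 = 36
Cheapest insertion is between Knoll and Hollow, adding 12.
New total = 74 + 12 = 86.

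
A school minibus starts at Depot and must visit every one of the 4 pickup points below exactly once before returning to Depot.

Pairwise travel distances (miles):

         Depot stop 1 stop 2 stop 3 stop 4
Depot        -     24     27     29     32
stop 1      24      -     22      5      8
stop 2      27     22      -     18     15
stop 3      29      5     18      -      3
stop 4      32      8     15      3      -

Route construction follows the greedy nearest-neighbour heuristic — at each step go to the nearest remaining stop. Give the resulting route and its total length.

Total distance 74 miles via the nearest-neighbour route Depot → stop 1 → stop 3 → stop 4 → stop 2 → Depot.

From Depot: distances to unvisited — stop 1=24, stop 2=27, stop 3=29, stop 4=32. Nearest is stop 1 (24).
From stop 1: distances to unvisited — stop 3=5, stop 4=8, stop 2=22. Nearest is stop 3 (5).
From stop 3: distances to unvisited — stop 4=3, stop 2=18. Nearest is stop 4 (3).
From stop 4: distances to unvisited — stop 2=15. Nearest is stop 2 (15).
Return stop 2→Depot: 27.
Total = 24 + 5 + 3 + 15 + 27 = 74.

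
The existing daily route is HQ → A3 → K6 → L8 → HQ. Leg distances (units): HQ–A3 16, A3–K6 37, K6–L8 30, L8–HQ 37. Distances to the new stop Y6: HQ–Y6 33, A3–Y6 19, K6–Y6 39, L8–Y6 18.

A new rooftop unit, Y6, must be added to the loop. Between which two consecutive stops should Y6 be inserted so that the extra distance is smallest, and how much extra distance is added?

+14 — insert Y6 between L8 and HQ.

Insertion cost between consecutive stops i–j is d(i,Y6) + d(Y6,j) − d(i,j):
  between HQ and A3: 33 + 19 − 16 = 36
  between A3 and K6: 19 + 39 − 37 = 21
  between K6 and L8: 39 + 18 − 30 = 27
  between L8 and HQ: 18 + 33 − 37 = 14
Cheapest insertion is between L8 and HQ, adding 14.
New total = 120 + 14 = 134.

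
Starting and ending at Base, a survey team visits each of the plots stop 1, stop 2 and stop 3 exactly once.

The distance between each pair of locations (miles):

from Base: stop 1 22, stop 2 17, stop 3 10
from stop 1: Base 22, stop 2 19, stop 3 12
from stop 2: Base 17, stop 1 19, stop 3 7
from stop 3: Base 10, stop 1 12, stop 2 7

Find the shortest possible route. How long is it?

Shortest round trip = 58 miles.

With 3 stops there are 3!/2 = 3 distinct round trips (a route and its reverse cost the same).
Base-stop 1-stop 2-stop 3-Base: 22+19+7+10 = 58
Base-stop 1-stop 3-stop 2-Base: 22+12+7+17 = 58
Base-stop 2-stop 1-stop 3-Base: 17+19+12+10 = 58
The minimum is 58.
One optimal route: Base → stop 1 → stop 2 → stop 3 → Base (or its reverse).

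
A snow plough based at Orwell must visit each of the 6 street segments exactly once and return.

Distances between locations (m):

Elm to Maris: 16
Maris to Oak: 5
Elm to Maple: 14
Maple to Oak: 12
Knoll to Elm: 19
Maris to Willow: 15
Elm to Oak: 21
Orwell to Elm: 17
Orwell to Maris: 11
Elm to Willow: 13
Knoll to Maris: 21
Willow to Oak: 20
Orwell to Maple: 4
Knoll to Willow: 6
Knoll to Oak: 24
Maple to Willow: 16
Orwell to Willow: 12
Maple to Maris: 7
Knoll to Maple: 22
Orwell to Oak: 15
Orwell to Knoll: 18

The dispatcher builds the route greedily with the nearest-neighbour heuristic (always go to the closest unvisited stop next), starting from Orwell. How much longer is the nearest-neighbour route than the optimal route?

From Orwell: Maple=4, Maris=11, Willow=12, Oak=15, Elm=17, Knoll=18 → choose Maple (4).
From Maple: Maris=7, Oak=12, Elm=14, Willow=16, Knoll=22 → choose Maris (7).
From Maris: Oak=5, Willow=15, Elm=16, Knoll=21 → choose Oak (5).
From Oak: Willow=20, Elm=21, Knoll=24 → choose Willow (20).
From Willow: Knoll=6, Elm=13 → choose Knoll (6).
From Knoll: Elm=19 → choose Elm (19).
NN route Orwell → Maple → Maris → Oak → Willow → Knoll → Elm → Orwell costs 78.
Optimal: Orwell → Knoll → Willow → Elm → Maris → Oak → Maple → Orwell costs 74 (by enumerating all 360 distinct tours).
Excess = 78 − 74 = 4.

4 m longer than the optimal tour.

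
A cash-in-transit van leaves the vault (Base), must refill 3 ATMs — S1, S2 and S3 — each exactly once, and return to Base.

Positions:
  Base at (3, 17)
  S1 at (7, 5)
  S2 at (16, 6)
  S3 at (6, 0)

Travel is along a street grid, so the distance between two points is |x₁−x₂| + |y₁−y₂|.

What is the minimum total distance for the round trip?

Minimum total distance: 60.

With 3 stops there are 3!/2 = 3 distinct round trips (a route and its reverse cost the same).
Base-S1-S2-S3-Base: 16+10+16+20 = 62
Base-S1-S3-S2-Base: 16+6+16+24 = 62
Base-S2-S1-S3-Base: 24+10+6+20 = 60
The minimum is 60.
One optimal route: Base → S2 → S1 → S3 → Base (or its reverse).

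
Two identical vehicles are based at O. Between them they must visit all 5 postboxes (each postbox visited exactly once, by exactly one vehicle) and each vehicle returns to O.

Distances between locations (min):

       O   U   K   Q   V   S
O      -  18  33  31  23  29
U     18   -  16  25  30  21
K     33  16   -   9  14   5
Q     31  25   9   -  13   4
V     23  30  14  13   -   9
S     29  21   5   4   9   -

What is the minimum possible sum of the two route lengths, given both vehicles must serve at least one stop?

There are 2^4 − 1 = 15 ways to divide the 5 stops into two non-empty groups. For each, the best each vehicle can do is its own shortest tour through its group:
  {U} + {K, Q, V, S}: 36 + 77 = 113
  {K} + {U, Q, V, S}: 66 + 79 = 145
  {U, K} + {Q, V, S}: 67 + 67 = 134
  {Q} + {U, K, V, S}: 62 + 71 = 133
  {U, Q} + {K, V, S}: 74 + 70 = 144
  {K, Q} + {U, V, S}: 73 + 71 = 144
  … (15 splits in total)
Best: vehicle 1 O → U → O = 36; vehicle 2 O → Q → K → S → V → O = 77; combined 113.

Minimum combined distance: 113 min.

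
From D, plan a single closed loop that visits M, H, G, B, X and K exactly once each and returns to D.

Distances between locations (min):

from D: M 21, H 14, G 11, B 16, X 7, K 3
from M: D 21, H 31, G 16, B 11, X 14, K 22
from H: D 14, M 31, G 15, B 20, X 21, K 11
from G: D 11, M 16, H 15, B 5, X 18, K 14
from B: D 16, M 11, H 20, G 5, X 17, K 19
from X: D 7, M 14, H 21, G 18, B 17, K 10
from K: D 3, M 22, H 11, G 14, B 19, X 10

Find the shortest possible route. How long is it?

D→M→H→G→B→X→K→D: 21+31+15+5+17+10+3 = 102
D→M→H→G→B→K→X→D: 21+31+15+5+19+10+7 = 108
D→M→H→G→X→B→K→D: 21+31+15+18+17+19+3 = 124
D→M→H→G→X→K→B→D: 21+31+15+18+10+19+16 = 130
D→M→H→G→K→B→X→D: 21+31+15+14+19+17+7 = 124
D→M→H→G→K→X→B→D: 21+31+15+14+10+17+16 = 124
D→M→H→B→G→X→K→D: 21+31+20+5+18+10+3 = 108
D→M→H→B→G→K→X→D: 21+31+20+5+14+10+7 = 108
… (352 more)
D→X→M→B→G→H→K→D: 7+14+11+5+15+11+3 = 66  ← best
The minimum is 66.
One optimal route: D → X → M → B → G → H → K → D (or its reverse).

Minimum total distance: 66 min.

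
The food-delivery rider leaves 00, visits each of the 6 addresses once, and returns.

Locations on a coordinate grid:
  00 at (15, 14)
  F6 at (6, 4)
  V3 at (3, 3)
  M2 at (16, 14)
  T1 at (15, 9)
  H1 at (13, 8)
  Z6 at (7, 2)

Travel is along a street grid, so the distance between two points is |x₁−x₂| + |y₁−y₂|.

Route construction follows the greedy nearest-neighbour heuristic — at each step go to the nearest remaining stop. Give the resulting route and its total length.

From 00: distances to unvisited — M2=1, T1=5, H1=8, F6=19, Z6=20, V3=23. Nearest is M2 (1).
From M2: distances to unvisited — T1=6, H1=9, F6=20, Z6=21, V3=24. Nearest is T1 (6).
From T1: distances to unvisited — H1=3, F6=14, Z6=15, V3=18. Nearest is H1 (3).
From H1: distances to unvisited — F6=11, Z6=12, V3=15. Nearest is F6 (11).
From F6: distances to unvisited — Z6=3, V3=4. Nearest is Z6 (3).
From Z6: distances to unvisited — V3=5. Nearest is V3 (5).
Return V3→00: 23.
Total = 1 + 6 + 3 + 11 + 3 + 5 + 23 = 52.

Total distance 52 via the nearest-neighbour route 00 → M2 → T1 → H1 → F6 → Z6 → V3 → 00.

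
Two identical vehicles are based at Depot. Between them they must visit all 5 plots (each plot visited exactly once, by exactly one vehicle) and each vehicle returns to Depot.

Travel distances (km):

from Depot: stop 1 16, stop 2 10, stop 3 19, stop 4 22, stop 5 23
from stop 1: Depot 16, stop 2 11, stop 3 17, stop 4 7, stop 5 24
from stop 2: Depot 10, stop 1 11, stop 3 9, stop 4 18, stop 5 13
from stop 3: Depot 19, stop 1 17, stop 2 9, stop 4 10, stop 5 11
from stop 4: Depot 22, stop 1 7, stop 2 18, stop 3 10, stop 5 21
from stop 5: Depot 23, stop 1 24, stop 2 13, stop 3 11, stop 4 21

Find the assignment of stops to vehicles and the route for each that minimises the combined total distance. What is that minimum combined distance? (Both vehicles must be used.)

87 km — the smallest possible combined total.

There are 2^4 − 1 = 15 ways to divide the 5 stops into two non-empty groups. For each, the best each vehicle can do is its own shortest tour through its group:
  {stop 1} + {stop 2, stop 3, stop 4, stop 5}: 32 + 66 = 98
  {stop 2} + {stop 1, stop 3, stop 4, stop 5}: 20 + 67 = 87
  {stop 1, stop 2} + {stop 3, stop 4, stop 5}: 37 + 66 = 103
  {stop 3} + {stop 1, stop 2, stop 4, stop 5}: 38 + 67 = 105
  {stop 1, stop 3} + {stop 2, stop 4, stop 5}: 52 + 66 = 118
  {stop 2, stop 3} + {stop 1, stop 4, stop 5}: 38 + 67 = 105
  … (15 splits in total)
Best: vehicle 1 Depot → stop 2 → Depot = 20; vehicle 2 Depot → stop 1 → stop 4 → stop 3 → stop 5 → Depot = 67; combined 87.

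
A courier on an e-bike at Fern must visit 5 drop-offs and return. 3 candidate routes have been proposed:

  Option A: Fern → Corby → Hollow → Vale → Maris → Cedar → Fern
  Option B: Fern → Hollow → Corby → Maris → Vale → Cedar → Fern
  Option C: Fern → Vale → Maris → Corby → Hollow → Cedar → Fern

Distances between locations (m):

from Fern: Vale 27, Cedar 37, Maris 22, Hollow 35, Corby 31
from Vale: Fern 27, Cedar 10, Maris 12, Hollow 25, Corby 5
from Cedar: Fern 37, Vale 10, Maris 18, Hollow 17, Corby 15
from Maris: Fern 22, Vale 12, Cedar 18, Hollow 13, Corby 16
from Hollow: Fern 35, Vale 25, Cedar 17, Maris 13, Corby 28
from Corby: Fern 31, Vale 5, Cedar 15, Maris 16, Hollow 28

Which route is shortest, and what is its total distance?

Shortest is Option C, total 137 m.

Option A: 31 + 28 + 25 + 12 + 18 + 37 = 151
Option B: 35 + 28 + 16 + 12 + 10 + 37 = 138
Option C: 27 + 12 + 16 + 28 + 17 + 37 = 137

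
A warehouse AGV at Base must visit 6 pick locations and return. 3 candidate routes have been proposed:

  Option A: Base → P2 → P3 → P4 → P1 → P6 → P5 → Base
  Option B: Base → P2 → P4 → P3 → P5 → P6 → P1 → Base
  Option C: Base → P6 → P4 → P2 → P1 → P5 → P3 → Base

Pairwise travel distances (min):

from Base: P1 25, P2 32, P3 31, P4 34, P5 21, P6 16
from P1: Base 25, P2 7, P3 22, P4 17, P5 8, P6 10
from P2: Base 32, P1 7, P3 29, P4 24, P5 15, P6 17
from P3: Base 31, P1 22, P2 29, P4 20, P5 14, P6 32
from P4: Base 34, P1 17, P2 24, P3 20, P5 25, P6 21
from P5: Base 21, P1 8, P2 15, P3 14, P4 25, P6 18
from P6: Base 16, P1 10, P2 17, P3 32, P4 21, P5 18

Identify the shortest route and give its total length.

Shortest is Option C, total 121 min.

Option A: 32 + 29 + 20 + 17 + 10 + 18 + 21 = 147
Option B: 32 + 24 + 20 + 14 + 18 + 10 + 25 = 143
Option C: 16 + 21 + 24 + 7 + 8 + 14 + 31 = 121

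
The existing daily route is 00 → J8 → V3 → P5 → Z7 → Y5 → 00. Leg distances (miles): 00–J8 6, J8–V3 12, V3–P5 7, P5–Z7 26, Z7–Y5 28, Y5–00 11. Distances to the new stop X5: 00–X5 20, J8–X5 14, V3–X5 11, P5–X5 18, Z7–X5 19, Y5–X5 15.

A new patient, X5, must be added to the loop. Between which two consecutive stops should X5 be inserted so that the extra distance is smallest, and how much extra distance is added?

Insertion cost between consecutive stops i–j is d(i,X5) + d(X5,j) − d(i,j):
  between 00 and J8: 20 + 14 − 6 = 28
  between J8 and V3: 14 + 11 − 12 = 13
  between V3 and P5: 11 + 18 − 7 = 22
  between P5 and Z7: 18 + 19 − 26 = 11
  between Z7 and Y5: 19 + 15 − 28 = 6
  between Y5 and 00: 15 + 20 − 11 = 24
Cheapest insertion is between Z7 and Y5, adding 6.
New total = 90 + 6 = 96.

+6 miles — insert X5 between Z7 and Y5.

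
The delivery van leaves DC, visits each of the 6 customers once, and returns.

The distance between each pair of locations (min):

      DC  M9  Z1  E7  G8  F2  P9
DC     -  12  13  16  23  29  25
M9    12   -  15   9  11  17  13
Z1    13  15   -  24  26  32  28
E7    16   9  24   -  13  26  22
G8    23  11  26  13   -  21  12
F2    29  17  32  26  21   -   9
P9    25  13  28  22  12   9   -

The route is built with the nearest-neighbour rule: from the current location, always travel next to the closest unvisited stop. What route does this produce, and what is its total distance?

Nearest-neighbour total = 100 min; route DC → M9 → E7 → G8 → P9 → F2 → Z1 → DC.

At DC the remaining stops are M9 12, Z1 13, E7 16, G8 23, P9 25, F2 29; go to M9.
At M9 the remaining stops are E7 9, G8 11, P9 13, Z1 15, F2 17; go to E7.
At E7 the remaining stops are G8 13, P9 22, Z1 24, F2 26; go to G8.
At G8 the remaining stops are P9 12, F2 21, Z1 26; go to P9.
At P9 the remaining stops are F2 9, Z1 28; go to F2.
At F2 the remaining stops are Z1 32; go to Z1.
Return Z1→DC: 13.
Total = 12 + 9 + 13 + 12 + 9 + 32 + 13 = 100.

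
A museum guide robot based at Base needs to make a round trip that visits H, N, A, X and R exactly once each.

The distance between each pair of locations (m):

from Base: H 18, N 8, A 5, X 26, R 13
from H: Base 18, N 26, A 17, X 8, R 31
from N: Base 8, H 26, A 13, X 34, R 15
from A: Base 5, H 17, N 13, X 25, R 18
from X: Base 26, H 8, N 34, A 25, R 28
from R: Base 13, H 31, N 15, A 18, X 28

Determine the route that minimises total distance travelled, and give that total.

Minimum total distance: 81 m.

Base → H → N → A → X → R → Base: 18+26+13+25+28+13 = 123
Base → H → N → A → R → X → Base: 18+26+13+18+28+26 = 129
Base → H → N → X → A → R → Base: 18+26+34+25+18+13 = 134
Base → H → N → X → R → A → Base: 18+26+34+28+18+5 = 129
Base → H → N → R → A → X → Base: 18+26+15+18+25+26 = 128
Base → H → N → R → X → A → Base: 18+26+15+28+25+5 = 117
Base → H → A → N → X → R → Base: 18+17+13+34+28+13 = 123
Base → H → A → N → R → X → Base: 18+17+13+15+28+26 = 117
Base → H → A → X → N → R → Base: 18+17+25+34+15+13 = 122
Base → H → A → X → R → N → Base: 18+17+25+28+15+8 = 111
Base → H → A → R → N → X → Base: 18+17+18+15+34+26 = 128
Base → H → A → R → X → N → Base: 18+17+18+28+34+8 = 123
Base → H → X → N → A → R → Base: 18+8+34+13+18+13 = 104
Base → H → X → N → R → A → Base: 18+8+34+15+18+5 = 98
… (46 more)
Base → N → R → X → H → A → Base: 8+15+28+8+17+5 = 81  ← best
The minimum is 81.
One optimal route: Base → N → R → X → H → A → Base (or its reverse).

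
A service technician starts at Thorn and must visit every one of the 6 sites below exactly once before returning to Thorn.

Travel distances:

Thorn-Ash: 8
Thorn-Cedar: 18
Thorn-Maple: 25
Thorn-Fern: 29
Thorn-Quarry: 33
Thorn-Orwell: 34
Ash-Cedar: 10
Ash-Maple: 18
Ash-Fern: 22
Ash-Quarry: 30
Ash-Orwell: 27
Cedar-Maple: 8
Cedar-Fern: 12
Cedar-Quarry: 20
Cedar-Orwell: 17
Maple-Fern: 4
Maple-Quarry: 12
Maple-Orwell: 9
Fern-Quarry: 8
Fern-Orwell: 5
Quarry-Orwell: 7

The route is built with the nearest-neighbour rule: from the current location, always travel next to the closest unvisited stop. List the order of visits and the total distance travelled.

From Thorn: distances to unvisited — Ash=8, Cedar=18, Maple=25, Fern=29, Quarry=33, Orwell=34. Nearest is Ash (8).
From Ash: distances to unvisited — Cedar=10, Maple=18, Fern=22, Orwell=27, Quarry=30. Nearest is Cedar (10).
From Cedar: distances to unvisited — Maple=8, Fern=12, Orwell=17, Quarry=20. Nearest is Maple (8).
From Maple: distances to unvisited — Fern=4, Orwell=9, Quarry=12. Nearest is Fern (4).
From Fern: distances to unvisited — Orwell=5, Quarry=8. Nearest is Orwell (5).
From Orwell: distances to unvisited — Quarry=7. Nearest is Quarry (7).
Return Quarry→Thorn: 33.
Total = 8 + 10 + 8 + 4 + 5 + 7 + 33 = 75.

75 along Thorn → Ash → Cedar → Maple → Fern → Orwell → Quarry → Thorn.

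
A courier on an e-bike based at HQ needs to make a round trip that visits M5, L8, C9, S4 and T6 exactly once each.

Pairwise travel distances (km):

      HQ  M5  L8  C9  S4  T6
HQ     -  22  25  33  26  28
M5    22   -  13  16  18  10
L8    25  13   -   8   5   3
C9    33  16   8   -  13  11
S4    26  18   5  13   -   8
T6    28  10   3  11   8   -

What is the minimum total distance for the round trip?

HQ→M5→L8→C9→S4→T6→HQ: 22+13+8+13+8+28 = 92
HQ→M5→L8→C9→T6→S4→HQ: 22+13+8+11+8+26 = 88
HQ→M5→L8→S4→C9→T6→HQ: 22+13+5+13+11+28 = 92
HQ→M5→L8→S4→T6→C9→HQ: 22+13+5+8+11+33 = 92
HQ→M5→L8→T6→C9→S4→HQ: 22+13+3+11+13+26 = 88
HQ→M5→L8→T6→S4→C9→HQ: 22+13+3+8+13+33 = 92
HQ→M5→C9→L8→S4→T6→HQ: 22+16+8+5+8+28 = 87
HQ→M5→C9→L8→T6→S4→HQ: 22+16+8+3+8+26 = 83
HQ→M5→C9→S4→L8→T6→HQ: 22+16+13+5+3+28 = 87
HQ→M5→C9→S4→T6→L8→HQ: 22+16+13+8+3+25 = 87
HQ→M5→C9→T6→L8→S4→HQ: 22+16+11+3+5+26 = 83
HQ→M5→C9→T6→S4→L8→HQ: 22+16+11+8+5+25 = 87
HQ→M5→S4→L8→C9→T6→HQ: 22+18+5+8+11+28 = 92
HQ→M5→S4→L8→T6→C9→HQ: 22+18+5+3+11+33 = 92
… (46 more)
HQ→M5→T6→L8→C9→S4→HQ: 22+10+3+8+13+26 = 82  ← best
The minimum is 82.
One optimal route: HQ → M5 → T6 → L8 → C9 → S4 → HQ (or its reverse).

82 km — the shortest possible round trip.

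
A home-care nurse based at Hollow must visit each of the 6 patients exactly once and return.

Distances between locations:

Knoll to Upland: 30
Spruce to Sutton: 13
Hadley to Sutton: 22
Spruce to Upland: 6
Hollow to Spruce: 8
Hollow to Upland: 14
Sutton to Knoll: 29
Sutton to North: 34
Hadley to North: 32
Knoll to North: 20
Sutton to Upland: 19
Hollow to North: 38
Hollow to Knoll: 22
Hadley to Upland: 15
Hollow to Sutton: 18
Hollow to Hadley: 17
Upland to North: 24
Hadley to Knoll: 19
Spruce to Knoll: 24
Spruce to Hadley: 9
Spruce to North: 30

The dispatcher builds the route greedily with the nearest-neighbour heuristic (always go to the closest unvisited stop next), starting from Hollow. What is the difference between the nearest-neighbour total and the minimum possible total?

From Hollow: Spruce=8, Upland=14, Hadley=17, Sutton=18, Knoll=22, North=38 → choose Spruce (8).
From Spruce: Upland=6, Hadley=9, Sutton=13, Knoll=24, North=30 → choose Upland (6).
From Upland: Hadley=15, Sutton=19, North=24, Knoll=30 → choose Hadley (15).
From Hadley: Knoll=19, Sutton=22, North=32 → choose Knoll (19).
From Knoll: North=20, Sutton=29 → choose North (20).
From North: Sutton=34 → choose Sutton (34).
NN route Hollow → Spruce → Upland → Hadley → Knoll → North → Sutton → Hollow costs 120.
Optimal: Hollow → Spruce → Hadley → Knoll → North → Upland → Sutton → Hollow costs 117 (by enumerating all 360 distinct tours).
Excess = 120 − 117 = 3.

Excess over optimum: 3.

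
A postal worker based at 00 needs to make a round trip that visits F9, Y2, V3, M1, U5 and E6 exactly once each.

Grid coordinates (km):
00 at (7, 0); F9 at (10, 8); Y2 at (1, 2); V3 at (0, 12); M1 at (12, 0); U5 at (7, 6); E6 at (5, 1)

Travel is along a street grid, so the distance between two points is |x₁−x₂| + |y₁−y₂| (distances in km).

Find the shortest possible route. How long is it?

Shortest round trip = 52 km.

With 6 stops there are 6!/2 = 360 distinct round trips (a route and its reverse cost the same).
00→F9→Y2→V3→M1→U5→E6→00: 11+15+11+24+11+7+3 = 82
00→F9→Y2→V3→M1→E6→U5→00: 11+15+11+24+8+7+6 = 82
00→F9→Y2→V3→U5→M1→E6→00: 11+15+11+13+11+8+3 = 72
00→F9→Y2→V3→U5→E6→M1→00: 11+15+11+13+7+8+5 = 70
00→F9→Y2→V3→E6→M1→U5→00: 11+15+11+16+8+11+6 = 78
00→F9→Y2→V3→E6→U5→M1→00: 11+15+11+16+7+11+5 = 76
00→F9→Y2→M1→V3→U5→E6→00: 11+15+13+24+13+7+3 = 86
00→F9→Y2→M1→V3→E6→U5→00: 11+15+13+24+16+7+6 = 92
… (352 more)
00→M1→F9→U5→V3→Y2→E6→00: 5+10+5+13+11+5+3 = 52  ← best
The minimum is 52.
One optimal route: 00 → M1 → F9 → U5 → V3 → Y2 → E6 → 00 (or its reverse).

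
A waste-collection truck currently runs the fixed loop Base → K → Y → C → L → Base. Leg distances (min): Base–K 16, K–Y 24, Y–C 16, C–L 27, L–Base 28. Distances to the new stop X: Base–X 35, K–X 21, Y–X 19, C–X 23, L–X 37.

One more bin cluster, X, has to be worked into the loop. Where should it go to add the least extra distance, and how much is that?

Insertion cost between consecutive stops i–j is d(i,X) + d(X,j) − d(i,j):
  between Base and K: 35 + 21 − 16 = 40
  between K and Y: 21 + 19 − 24 = 16
  between Y and C: 19 + 23 − 16 = 26
  between C and L: 23 + 37 − 27 = 33
  between L and Base: 37 + 35 − 28 = 44
Cheapest insertion is between K and Y, adding 16.
New total = 111 + 16 = 127.

+16 min — insert X between K and Y.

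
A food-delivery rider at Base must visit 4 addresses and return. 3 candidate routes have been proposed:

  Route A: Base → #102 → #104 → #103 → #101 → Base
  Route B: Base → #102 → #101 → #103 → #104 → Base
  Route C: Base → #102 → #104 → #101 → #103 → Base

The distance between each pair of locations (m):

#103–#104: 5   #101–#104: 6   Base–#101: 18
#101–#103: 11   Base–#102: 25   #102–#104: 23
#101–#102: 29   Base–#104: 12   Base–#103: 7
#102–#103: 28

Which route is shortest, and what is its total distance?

Shortest is Route C, total 72 m.

Route A: 25 + 23 + 5 + 11 + 18 = 82
Route B: 25 + 29 + 11 + 5 + 12 = 82
Route C: 25 + 23 + 6 + 11 + 7 = 72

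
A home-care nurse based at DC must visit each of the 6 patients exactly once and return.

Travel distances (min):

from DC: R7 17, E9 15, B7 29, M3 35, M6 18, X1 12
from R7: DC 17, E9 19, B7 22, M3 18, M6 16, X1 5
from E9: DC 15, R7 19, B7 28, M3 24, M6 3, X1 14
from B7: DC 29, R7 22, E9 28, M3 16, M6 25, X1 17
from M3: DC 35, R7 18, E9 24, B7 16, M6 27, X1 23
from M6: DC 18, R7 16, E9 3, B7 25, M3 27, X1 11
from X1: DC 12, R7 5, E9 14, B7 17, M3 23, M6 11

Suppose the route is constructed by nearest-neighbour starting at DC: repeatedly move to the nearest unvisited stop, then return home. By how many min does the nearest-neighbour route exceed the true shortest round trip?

11 min longer than the optimal tour.

DC: X1=12, E9=15, R7=17, M6=18, B7=29, M3=35 ⇒ X1
X1: R7=5, M6=11, E9=14, B7=17, M3=23 ⇒ R7
R7: M6=16, M3=18, E9=19, B7=22 ⇒ M6
M6: E9=3, B7=25, M3=27 ⇒ E9
E9: M3=24, B7=28 ⇒ M3
M3: B7=16 ⇒ B7
NN route DC → X1 → R7 → M6 → E9 → M3 → B7 → DC costs 105.
Optimal: DC → E9 → M6 → B7 → M3 → R7 → X1 → DC costs 94 (by enumerating all 360 distinct tours).
Excess = 105 − 94 = 11.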